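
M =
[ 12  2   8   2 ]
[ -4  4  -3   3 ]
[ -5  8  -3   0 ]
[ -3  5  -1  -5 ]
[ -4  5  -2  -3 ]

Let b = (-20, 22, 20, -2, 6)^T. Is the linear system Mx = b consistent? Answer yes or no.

Row reduce the augmented matrix [M | b].
R2 ← R2 + (1/3)·R1: [0, 14/3, -1/3, 11/3, 46/3]
R3 ← R3 + (5/12)·R1: [0, 53/6, 1/3, 5/6, 35/3]
R4 ← R4 + (1/4)·R1: [0, 11/2, 1, -9/2, -7]
R5 ← R5 + (1/3)·R1: [0, 17/3, 2/3, -7/3, -2/3]
R3 ← R3 − (53/28)·R2: [0, 0, 27/28, -171/28, -243/14]
R4 ← R4 − (33/28)·R2: [0, 0, 39/28, -247/28, -351/14]
R5 ← R5 − (17/14)·R2: [0, 0, 15/14, -95/14, -135/7]
R4 ← R4 − (13/9)·R3: [0, 0, 0, 0, 0]
R5 ← R5 − (10/9)·R3: [0, 0, 0, 0, 0]
The echelon form has 3 nonzero rows, and every pivot lies in the first 4 columns, so rank(M) = rank([M|b]) = 3.
The system is consistent.

yes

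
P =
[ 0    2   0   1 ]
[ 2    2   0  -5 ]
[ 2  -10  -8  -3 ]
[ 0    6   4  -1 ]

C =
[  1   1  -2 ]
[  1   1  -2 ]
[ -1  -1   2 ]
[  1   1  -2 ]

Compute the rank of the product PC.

First compute PC:
[[  3,   3,  -6],
 [ -1,  -1,   2],
 [ -3,  -3,   6],
 [  1,   1,  -2]]
Now row reduce the product.
R2 ← R2 + (1/3)·R1: [0, 0, 0]
R3 ← R3 + R1: [0, 0, 0]
R4 ← R4 − (1/3)·R1: [0, 0, 0]
1 nonzero row, so rank(PC) = 1.

1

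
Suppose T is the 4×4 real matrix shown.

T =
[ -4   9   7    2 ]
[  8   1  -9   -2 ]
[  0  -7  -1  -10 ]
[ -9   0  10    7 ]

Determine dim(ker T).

1

Row reduce to echelon form.
R2 ← R2 + (2)·R1: [0, 19, 5, 2]
R4 ← R4 − (9/4)·R1: [0, -81/4, -23/4, 5/2]
R3 ← R3 + (7/19)·R2: [0, 0, 16/19, -176/19]
R4 ← R4 + (81/76)·R2: [0, 0, -8/19, 88/19]
R4 ← R4 + (1/2)·R3: [0, 0, 0, 0]
3 nonzero rows, so rank(T) = 3.
T has 4 columns; by rank–nullity, nullity = 4 − 3 = 1.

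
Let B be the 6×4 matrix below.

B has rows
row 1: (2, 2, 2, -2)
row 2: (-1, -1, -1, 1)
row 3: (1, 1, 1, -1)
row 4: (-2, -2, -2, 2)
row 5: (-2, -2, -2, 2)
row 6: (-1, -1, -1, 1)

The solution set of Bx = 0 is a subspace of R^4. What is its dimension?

Row reduce to echelon form.
R2 ← R2 + (1/2)·R1: [0, 0, 0, 0]
R3 ← R3 − (1/2)·R1: [0, 0, 0, 0]
R4 ← R4 + R1: [0, 0, 0, 0]
R5 ← R5 + R1: [0, 0, 0, 0]
R6 ← R6 + (1/2)·R1: [0, 0, 0, 0]
1 nonzero row, so rank(B) = 1.
B has 4 columns; by rank–nullity, nullity = 4 − 1 = 3.

3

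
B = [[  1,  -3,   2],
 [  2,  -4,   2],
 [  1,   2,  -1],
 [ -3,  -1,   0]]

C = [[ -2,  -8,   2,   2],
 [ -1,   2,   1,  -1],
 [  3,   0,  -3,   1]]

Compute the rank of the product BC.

2

First compute BC:
[[  7, -14,  -7,   7],
 [  6, -24,  -6,  10],
 [ -7,  -4,   7,  -1],
 [  7,  22,  -7,  -5]]
Now row reduce the product.
R2 ← R2 − (6/7)·R1: [0, -12, 0, 4]
R3 ← R3 + R1: [0, -18, 0, 6]
R4 ← R4 − R1: [0, 36, 0, -12]
R3 ← R3 − (3/2)·R2: [0, 0, 0, 0]
R4 ← R4 + (3)·R2: [0, 0, 0, 0]
2 nonzero rows, so rank(BC) = 2.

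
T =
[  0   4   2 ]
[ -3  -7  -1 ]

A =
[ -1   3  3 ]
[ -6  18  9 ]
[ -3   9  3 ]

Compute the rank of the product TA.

First compute TA:
[[-30,  90,  42],
 [ 48, -144, -75]]
Now row reduce the product.
R2 ← R2 + (8/5)·R1: [0, 0, -39/5]
2 nonzero rows, so rank(TA) = 2.

2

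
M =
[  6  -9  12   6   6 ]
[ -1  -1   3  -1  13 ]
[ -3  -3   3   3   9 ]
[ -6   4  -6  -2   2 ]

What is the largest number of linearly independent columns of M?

3

Row reduce to echelon form.
R2 ← R2 + (1/6)·R1: [0, -5/2, 5, 0, 14]
R3 ← R3 + (1/2)·R1: [0, -15/2, 9, 6, 12]
R4 ← R4 + R1: [0, -5, 6, 4, 8]
R3 ← R3 − (3)·R2: [0, 0, -6, 6, -30]
R4 ← R4 − (2)·R2: [0, 0, -4, 4, -20]
R4 ← R4 − (2/3)·R3: [0, 0, 0, 0, 0]
Echelon form has 3 nonzero rows, so rank(M) = 3.
The rank gives the maximum number of linearly independent columns: 3.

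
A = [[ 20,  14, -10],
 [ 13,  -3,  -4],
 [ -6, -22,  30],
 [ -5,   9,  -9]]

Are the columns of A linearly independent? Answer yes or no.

Row reduce A to echelon form.
R2 ← R2 − (13/20)·R1: [0, -121/10, 5/2]
R3 ← R3 + (3/10)·R1: [0, -89/5, 27]
R4 ← R4 + (1/4)·R1: [0, 25/2, -23/2]
R3 ← R3 − (178/121)·R2: [0, 0, 2822/121]
R4 ← R4 + (125/121)·R2: [0, 0, -1079/121]
R4 ← R4 + (13/34)·R3: [0, 0, 0]
3 pivots among 3 columns.
Every column is a pivot column, so the columns are linearly independent.

yes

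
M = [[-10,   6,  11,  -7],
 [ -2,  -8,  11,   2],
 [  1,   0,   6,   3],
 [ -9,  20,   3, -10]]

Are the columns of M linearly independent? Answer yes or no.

Row reduce M to echelon form.
R2 ← R2 − (1/5)·R1: [0, -46/5, 44/5, 17/5]
R3 ← R3 + (1/10)·R1: [0, 3/5, 71/10, 23/10]
R4 ← R4 − (9/10)·R1: [0, 73/5, -69/10, -37/10]
R3 ← R3 + (3/46)·R2: [0, 0, 353/46, 58/23]
R4 ← R4 + (73/46)·R2: [0, 0, 325/46, 39/23]
R4 ← R4 − (325/353)·R3: [0, 0, 0, -221/353]
4 pivots among 4 columns.
Every column is a pivot column, so the columns are linearly independent.

yes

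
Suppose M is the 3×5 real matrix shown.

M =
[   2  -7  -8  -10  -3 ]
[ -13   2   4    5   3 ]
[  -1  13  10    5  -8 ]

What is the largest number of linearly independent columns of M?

3

Row reduce to echelon form.
R2 ← R2 + (13/2)·R1: [0, -87/2, -48, -60, -33/2]
R3 ← R3 + (1/2)·R1: [0, 19/2, 6, 0, -19/2]
R3 ← R3 + (19/87)·R2: [0, 0, -130/29, -380/29, -380/29]
Echelon form has 3 nonzero rows, so rank(M) = 3.
The rank gives the maximum number of linearly independent columns: 3.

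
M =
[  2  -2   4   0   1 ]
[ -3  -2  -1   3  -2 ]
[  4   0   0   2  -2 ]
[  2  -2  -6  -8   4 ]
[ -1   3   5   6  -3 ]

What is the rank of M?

Row reduce to echelon form.
R2 ← R2 + (3/2)·R1: [0, -5, 5, 3, -1/2]
R3 ← R3 − (2)·R1: [0, 4, -8, 2, -4]
R4 ← R4 − R1: [0, 0, -10, -8, 3]
R5 ← R5 + (1/2)·R1: [0, 2, 7, 6, -5/2]
R3 ← R3 + (4/5)·R2: [0, 0, -4, 22/5, -22/5]
R5 ← R5 + (2/5)·R2: [0, 0, 9, 36/5, -27/10]
R4 ← R4 − (5/2)·R3: [0, 0, 0, -19, 14]
R5 ← R5 + (9/4)·R3: [0, 0, 0, 171/10, -63/5]
R5 ← R5 + (9/10)·R4: [0, 0, 0, 0, 0]
Echelon form has 4 nonzero rows, so rank(M) = 4.

4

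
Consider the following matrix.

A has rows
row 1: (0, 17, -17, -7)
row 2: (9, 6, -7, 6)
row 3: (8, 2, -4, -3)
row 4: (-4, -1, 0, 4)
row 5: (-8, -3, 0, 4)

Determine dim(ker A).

Row reduce to echelon form.
Swap R1 ↔ R2
R3 ← R3 − (8/9)·R1: [0, -10/3, 20/9, -25/3]
R4 ← R4 + (4/9)·R1: [0, 5/3, -28/9, 20/3]
R5 ← R5 + (8/9)·R1: [0, 7/3, -56/9, 28/3]
R3 ← R3 + (10/51)·R2: [0, 0, -10/9, -165/17]
R4 ← R4 − (5/51)·R2: [0, 0, -13/9, 125/17]
R5 ← R5 − (7/51)·R2: [0, 0, -35/9, 175/17]
R4 ← R4 − (13/10)·R3: [0, 0, 0, 679/34]
R5 ← R5 − (7/2)·R3: [0, 0, 0, 1505/34]
R5 ← R5 − (215/97)·R4: [0, 0, 0, 0]
4 nonzero rows, so rank(A) = 4.
A has 4 columns; by rank–nullity, nullity = 4 − 4 = 0.

0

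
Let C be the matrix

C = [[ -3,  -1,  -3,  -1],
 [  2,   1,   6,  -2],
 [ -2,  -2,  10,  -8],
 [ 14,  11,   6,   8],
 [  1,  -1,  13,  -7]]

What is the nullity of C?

1

Row reduce to echelon form.
R2 ← R2 + (2/3)·R1: [0, 1/3, 4, -8/3]
R3 ← R3 − (2/3)·R1: [0, -4/3, 12, -22/3]
R4 ← R4 + (14/3)·R1: [0, 19/3, -8, 10/3]
R5 ← R5 + (1/3)·R1: [0, -4/3, 12, -22/3]
R3 ← R3 + (4)·R2: [0, 0, 28, -18]
R4 ← R4 − (19)·R2: [0, 0, -84, 54]
R5 ← R5 + (4)·R2: [0, 0, 28, -18]
R4 ← R4 + (3)·R3: [0, 0, 0, 0]
R5 ← R5 − R3: [0, 0, 0, 0]
3 nonzero rows, so rank(C) = 3.
C has 4 columns; by rank–nullity, nullity = 4 − 3 = 1.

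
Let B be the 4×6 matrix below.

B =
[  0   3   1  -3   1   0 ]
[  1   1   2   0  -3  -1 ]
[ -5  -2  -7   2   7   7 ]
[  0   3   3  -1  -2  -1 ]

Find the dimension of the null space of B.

Row reduce to echelon form.
Swap R1 ↔ R2
R3 ← R3 + (5)·R1: [0, 3, 3, 2, -8, 2]
R3 ← R3 − R2: [0, 0, 2, 5, -9, 2]
R4 ← R4 − R2: [0, 0, 2, 2, -3, -1]
R4 ← R4 − R3: [0, 0, 0, -3, 6, -3]
4 nonzero rows, so rank(B) = 4.
B has 6 columns; by rank–nullity, nullity = 6 − 4 = 2.

2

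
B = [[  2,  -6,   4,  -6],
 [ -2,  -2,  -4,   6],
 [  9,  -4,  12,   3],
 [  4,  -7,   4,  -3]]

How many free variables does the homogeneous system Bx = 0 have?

Row reduce to echelon form.
R2 ← R2 + R1: [0, -8, 0, 0]
R3 ← R3 − (9/2)·R1: [0, 23, -6, 30]
R4 ← R4 − (2)·R1: [0, 5, -4, 9]
R3 ← R3 + (23/8)·R2: [0, 0, -6, 30]
R4 ← R4 + (5/8)·R2: [0, 0, -4, 9]
R4 ← R4 − (2/3)·R3: [0, 0, 0, -11]
4 nonzero rows, so rank(B) = 4.
B has 4 columns; by rank–nullity, nullity = 4 − 4 = 0.

0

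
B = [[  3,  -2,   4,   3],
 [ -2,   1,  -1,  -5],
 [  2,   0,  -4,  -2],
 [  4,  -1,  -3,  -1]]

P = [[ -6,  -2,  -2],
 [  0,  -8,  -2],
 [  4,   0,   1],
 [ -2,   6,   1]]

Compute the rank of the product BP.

First compute BP:
[[ -8,  28,   5],
 [ 18, -34,  -4],
 [-24, -16, -10],
 [-34,  -6, -10]]
Now row reduce the product.
R2 ← R2 + (9/4)·R1: [0, 29, 29/4]
R3 ← R3 − (3)·R1: [0, -100, -25]
R4 ← R4 − (17/4)·R1: [0, -125, -125/4]
R3 ← R3 + (100/29)·R2: [0, 0, 0]
R4 ← R4 + (125/29)·R2: [0, 0, 0]
2 nonzero rows, so rank(BP) = 2.

2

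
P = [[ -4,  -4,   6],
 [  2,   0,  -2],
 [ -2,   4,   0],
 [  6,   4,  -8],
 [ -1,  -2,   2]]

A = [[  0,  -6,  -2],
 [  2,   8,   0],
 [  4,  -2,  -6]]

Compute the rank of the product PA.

2

First compute PA:
[[ 16, -20, -28],
 [ -8,  -8,   8],
 [  8,  44,   4],
 [-24,  12,  36],
 [  4, -14, -10]]
Now row reduce the product.
R2 ← R2 + (1/2)·R1: [0, -18, -6]
R3 ← R3 − (1/2)·R1: [0, 54, 18]
R4 ← R4 + (3/2)·R1: [0, -18, -6]
R5 ← R5 − (1/4)·R1: [0, -9, -3]
R3 ← R3 + (3)·R2: [0, 0, 0]
R4 ← R4 − R2: [0, 0, 0]
R5 ← R5 − (1/2)·R2: [0, 0, 0]
2 nonzero rows, so rank(PA) = 2.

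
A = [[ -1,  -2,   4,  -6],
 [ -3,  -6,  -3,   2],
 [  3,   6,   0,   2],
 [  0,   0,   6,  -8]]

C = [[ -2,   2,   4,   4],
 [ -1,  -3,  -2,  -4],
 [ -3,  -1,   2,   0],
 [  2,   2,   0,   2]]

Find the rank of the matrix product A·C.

2

First compute AC:
[[-20, -12,   8,  -8],
 [ 25,  19,  -6,  16],
 [ -8,  -8,   0,  -8],
 [-34, -22,  12, -16]]
Now row reduce the product.
R2 ← R2 + (5/4)·R1: [0, 4, 4, 6]
R3 ← R3 − (2/5)·R1: [0, -16/5, -16/5, -24/5]
R4 ← R4 − (17/10)·R1: [0, -8/5, -8/5, -12/5]
R3 ← R3 + (4/5)·R2: [0, 0, 0, 0]
R4 ← R4 + (2/5)·R2: [0, 0, 0, 0]
2 nonzero rows, so rank(AC) = 2.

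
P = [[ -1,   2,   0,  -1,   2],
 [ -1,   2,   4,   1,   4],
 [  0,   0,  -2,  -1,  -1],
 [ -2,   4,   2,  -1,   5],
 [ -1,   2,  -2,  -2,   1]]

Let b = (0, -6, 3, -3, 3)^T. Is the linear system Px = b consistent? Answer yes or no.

Row reduce the augmented matrix [P | b].
R2 ← R2 − R1: [0, 0, 4, 2, 2, -6]
R4 ← R4 − (2)·R1: [0, 0, 2, 1, 1, -3]
R5 ← R5 − R1: [0, 0, -2, -1, -1, 3]
R3 ← R3 + (1/2)·R2: [0, 0, 0, 0, 0, 0]
R4 ← R4 − (1/2)·R2: [0, 0, 0, 0, 0, 0]
R5 ← R5 + (1/2)·R2: [0, 0, 0, 0, 0, 0]
The echelon form has 2 nonzero rows, and every pivot lies in the first 5 columns, so rank(P) = rank([P|b]) = 2.
The system is consistent.

yes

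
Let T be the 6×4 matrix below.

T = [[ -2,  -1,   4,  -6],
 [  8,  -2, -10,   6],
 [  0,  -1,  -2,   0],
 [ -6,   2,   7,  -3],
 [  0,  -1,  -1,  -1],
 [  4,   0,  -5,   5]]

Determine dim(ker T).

Row reduce to echelon form.
R2 ← R2 + (4)·R1: [0, -6, 6, -18]
R4 ← R4 − (3)·R1: [0, 5, -5, 15]
R6 ← R6 + (2)·R1: [0, -2, 3, -7]
R3 ← R3 − (1/6)·R2: [0, 0, -3, 3]
R4 ← R4 + (5/6)·R2: [0, 0, 0, 0]
R5 ← R5 − (1/6)·R2: [0, 0, -2, 2]
R6 ← R6 − (1/3)·R2: [0, 0, 1, -1]
R5 ← R5 − (2/3)·R3: [0, 0, 0, 0]
R6 ← R6 + (1/3)·R3: [0, 0, 0, 0]
3 nonzero rows, so rank(T) = 3.
T has 4 columns; by rank–nullity, nullity = 4 − 3 = 1.

1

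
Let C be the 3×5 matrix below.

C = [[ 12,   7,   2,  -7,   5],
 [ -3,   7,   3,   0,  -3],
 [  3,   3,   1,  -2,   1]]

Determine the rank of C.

2

Row reduce to echelon form.
R2 ← R2 + (1/4)·R1: [0, 35/4, 7/2, -7/4, -7/4]
R3 ← R3 − (1/4)·R1: [0, 5/4, 1/2, -1/4, -1/4]
R3 ← R3 − (1/7)·R2: [0, 0, 0, 0, 0]
Echelon form has 2 nonzero rows, so rank(C) = 2.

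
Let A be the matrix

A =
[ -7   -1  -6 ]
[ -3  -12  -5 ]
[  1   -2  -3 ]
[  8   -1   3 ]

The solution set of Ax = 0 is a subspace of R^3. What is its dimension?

Row reduce to echelon form.
R2 ← R2 − (3/7)·R1: [0, -81/7, -17/7]
R3 ← R3 + (1/7)·R1: [0, -15/7, -27/7]
R4 ← R4 + (8/7)·R1: [0, -15/7, -27/7]
R3 ← R3 − (5/27)·R2: [0, 0, -92/27]
R4 ← R4 − (5/27)·R2: [0, 0, -92/27]
R4 ← R4 − R3: [0, 0, 0]
3 nonzero rows, so rank(A) = 3.
A has 3 columns; by rank–nullity, nullity = 3 − 3 = 0.

0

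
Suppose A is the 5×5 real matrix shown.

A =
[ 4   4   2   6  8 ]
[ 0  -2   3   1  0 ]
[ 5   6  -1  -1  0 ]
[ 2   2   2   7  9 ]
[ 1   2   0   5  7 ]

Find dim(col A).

Row reduce to echelon form.
R3 ← R3 − (5/4)·R1: [0, 1, -7/2, -17/2, -10]
R4 ← R4 − (1/2)·R1: [0, 0, 1, 4, 5]
R5 ← R5 − (1/4)·R1: [0, 1, -1/2, 7/2, 5]
R3 ← R3 + (1/2)·R2: [0, 0, -2, -8, -10]
R5 ← R5 + (1/2)·R2: [0, 0, 1, 4, 5]
R4 ← R4 + (1/2)·R3: [0, 0, 0, 0, 0]
R5 ← R5 + (1/2)·R3: [0, 0, 0, 0, 0]
Echelon form has 3 nonzero rows, so rank(A) = 3.
The column space has dimension equal to the rank: 3.

3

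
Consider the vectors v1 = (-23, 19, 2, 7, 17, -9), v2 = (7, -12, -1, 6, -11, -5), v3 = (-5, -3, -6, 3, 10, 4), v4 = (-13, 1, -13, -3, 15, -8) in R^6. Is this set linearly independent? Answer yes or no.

Form the matrix with these vectors as rows and row reduce.
R2 ← R2 + (7/23)·R1: [0, -143/23, -9/23, 187/23, -134/23, -178/23]
R3 ← R3 − (5/23)·R1: [0, -164/23, -148/23, 34/23, 145/23, 137/23]
R4 ← R4 − (13/23)·R1: [0, -224/23, -325/23, -160/23, 124/23, -67/23]
R3 ← R3 − (164/143)·R2: [0, 0, -856/143, -102/13, 1857/143, 2121/143]
R4 ← R4 − (224/143)·R2: [0, 0, -1933/143, -256/13, 2076/143, 1317/143]
R4 ← R4 − (1933/856)·R3: [0, 0, 0, -845/428, -12675/856, -20787/856]
4 nonzero rows, so the 4 vectors span a space of dimension 4.
Since 4 = 4, the vectors are linearly independent.

yes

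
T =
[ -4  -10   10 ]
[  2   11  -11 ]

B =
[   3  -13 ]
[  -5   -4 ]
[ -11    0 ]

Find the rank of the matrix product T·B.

First compute TB:
[[-72,  92],
 [ 72, -70]]
Now row reduce the product.
R2 ← R2 + R1: [0, 22]
2 nonzero rows, so rank(TB) = 2.

2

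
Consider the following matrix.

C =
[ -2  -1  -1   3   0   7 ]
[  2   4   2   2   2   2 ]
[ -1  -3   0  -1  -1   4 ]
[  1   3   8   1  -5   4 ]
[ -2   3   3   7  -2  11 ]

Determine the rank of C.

4

Row reduce to echelon form.
R2 ← R2 + R1: [0, 3, 1, 5, 2, 9]
R3 ← R3 − (1/2)·R1: [0, -5/2, 1/2, -5/2, -1, 1/2]
R4 ← R4 + (1/2)·R1: [0, 5/2, 15/2, 5/2, -5, 15/2]
R5 ← R5 − R1: [0, 4, 4, 4, -2, 4]
R3 ← R3 + (5/6)·R2: [0, 0, 4/3, 5/3, 2/3, 8]
R4 ← R4 − (5/6)·R2: [0, 0, 20/3, -5/3, -20/3, 0]
R5 ← R5 − (4/3)·R2: [0, 0, 8/3, -8/3, -14/3, -8]
R4 ← R4 − (5)·R3: [0, 0, 0, -10, -10, -40]
R5 ← R5 − (2)·R3: [0, 0, 0, -6, -6, -24]
R5 ← R5 − (3/5)·R4: [0, 0, 0, 0, 0, 0]
Echelon form has 4 nonzero rows, so rank(C) = 4.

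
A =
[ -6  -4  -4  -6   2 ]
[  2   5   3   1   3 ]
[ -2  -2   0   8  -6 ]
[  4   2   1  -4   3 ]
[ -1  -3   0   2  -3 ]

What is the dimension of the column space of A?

4

Row reduce to echelon form.
R2 ← R2 + (1/3)·R1: [0, 11/3, 5/3, -1, 11/3]
R3 ← R3 − (1/3)·R1: [0, -2/3, 4/3, 10, -20/3]
R4 ← R4 + (2/3)·R1: [0, -2/3, -5/3, -8, 13/3]
R5 ← R5 − (1/6)·R1: [0, -7/3, 2/3, 3, -10/3]
R3 ← R3 + (2/11)·R2: [0, 0, 18/11, 108/11, -6]
R4 ← R4 + (2/11)·R2: [0, 0, -15/11, -90/11, 5]
R5 ← R5 + (7/11)·R2: [0, 0, 19/11, 26/11, -1]
R4 ← R4 + (5/6)·R3: [0, 0, 0, 0, 0]
R5 ← R5 − (19/18)·R3: [0, 0, 0, -8, 16/3]
Swap R4 ↔ R5
Echelon form has 4 nonzero rows, so rank(A) = 4.
The column space has dimension equal to the rank: 4.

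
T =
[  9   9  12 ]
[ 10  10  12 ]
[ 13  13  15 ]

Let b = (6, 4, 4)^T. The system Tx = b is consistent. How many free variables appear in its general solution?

Row reduce the augmented matrix [T | b].
R2 ← R2 − (10/9)·R1: [0, 0, -4/3, -8/3]
R3 ← R3 − (13/9)·R1: [0, 0, -7/3, -14/3]
R3 ← R3 − (7/4)·R2: [0, 0, 0, 0]
The echelon form has 2 nonzero rows, and every pivot lies in the first 3 columns, so rank(T) = rank([T|b]) = 2.
The system is consistent.
Free variables = (unknowns) − (rank) = 3 − 2 = 1.

1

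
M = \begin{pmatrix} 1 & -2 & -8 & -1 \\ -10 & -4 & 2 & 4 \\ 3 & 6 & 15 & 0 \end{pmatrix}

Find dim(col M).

Row reduce to echelon form.
R2 ← R2 + (10)·R1: [0, -24, -78, -6]
R3 ← R3 − (3)·R1: [0, 12, 39, 3]
R3 ← R3 + (1/2)·R2: [0, 0, 0, 0]
Echelon form has 2 nonzero rows, so rank(M) = 2.
The column space has dimension equal to the rank: 2.

2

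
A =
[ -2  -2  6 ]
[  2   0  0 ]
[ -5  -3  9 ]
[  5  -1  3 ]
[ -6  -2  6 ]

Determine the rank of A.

Row reduce to echelon form.
R2 ← R2 + R1: [0, -2, 6]
R3 ← R3 − (5/2)·R1: [0, 2, -6]
R4 ← R4 + (5/2)·R1: [0, -6, 18]
R5 ← R5 − (3)·R1: [0, 4, -12]
R3 ← R3 + R2: [0, 0, 0]
R4 ← R4 − (3)·R2: [0, 0, 0]
R5 ← R5 + (2)·R2: [0, 0, 0]
Echelon form has 2 nonzero rows, so rank(A) = 2.

2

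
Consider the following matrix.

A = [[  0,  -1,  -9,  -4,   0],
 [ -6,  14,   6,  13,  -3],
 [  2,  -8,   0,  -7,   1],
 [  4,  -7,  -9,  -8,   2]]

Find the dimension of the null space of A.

Row reduce to echelon form.
Swap R1 ↔ R2
R3 ← R3 + (1/3)·R1: [0, -10/3, 2, -8/3, 0]
R4 ← R4 + (2/3)·R1: [0, 7/3, -5, 2/3, 0]
R3 ← R3 − (10/3)·R2: [0, 0, 32, 32/3, 0]
R4 ← R4 + (7/3)·R2: [0, 0, -26, -26/3, 0]
R4 ← R4 + (13/16)·R3: [0, 0, 0, 0, 0]
3 nonzero rows, so rank(A) = 3.
A has 5 columns; by rank–nullity, nullity = 5 − 3 = 2.

2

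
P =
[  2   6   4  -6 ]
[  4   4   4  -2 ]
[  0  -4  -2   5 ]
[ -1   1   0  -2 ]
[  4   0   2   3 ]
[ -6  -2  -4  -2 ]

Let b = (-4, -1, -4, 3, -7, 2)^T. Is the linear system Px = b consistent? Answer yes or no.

Row reduce the augmented matrix [P | b].
R2 ← R2 − (2)·R1: [0, -8, -4, 10, 7]
R4 ← R4 + (1/2)·R1: [0, 4, 2, -5, 1]
R5 ← R5 − (2)·R1: [0, -12, -6, 15, 1]
R6 ← R6 + (3)·R1: [0, 16, 8, -20, -10]
R3 ← R3 − (1/2)·R2: [0, 0, 0, 0, -15/2]
R4 ← R4 + (1/2)·R2: [0, 0, 0, 0, 9/2]
R5 ← R5 − (3/2)·R2: [0, 0, 0, 0, -19/2]
R6 ← R6 + (2)·R2: [0, 0, 0, 0, 4]
R4 ← R4 + (3/5)·R3: [0, 0, 0, 0, 0]
R5 ← R5 − (19/15)·R3: [0, 0, 0, 0, 0]
R6 ← R6 + (8/15)·R3: [0, 0, 0, 0, 0]
The echelon form has 3 nonzero rows; the last pivot sits in the augmented column, so rank(P) = 2 but rank([P|b]) = 3.
Since the ranks differ, the system is inconsistent.

no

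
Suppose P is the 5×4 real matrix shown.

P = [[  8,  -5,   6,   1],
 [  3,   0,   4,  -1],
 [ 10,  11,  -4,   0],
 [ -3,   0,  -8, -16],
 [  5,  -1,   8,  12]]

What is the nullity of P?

Row reduce to echelon form.
R2 ← R2 − (3/8)·R1: [0, 15/8, 7/4, -11/8]
R3 ← R3 − (5/4)·R1: [0, 69/4, -23/2, -5/4]
R4 ← R4 + (3/8)·R1: [0, -15/8, -23/4, -125/8]
R5 ← R5 − (5/8)·R1: [0, 17/8, 17/4, 91/8]
R3 ← R3 − (46/5)·R2: [0, 0, -138/5, 57/5]
R4 ← R4 + R2: [0, 0, -4, -17]
R5 ← R5 − (17/15)·R2: [0, 0, 34/15, 194/15]
R4 ← R4 − (10/69)·R3: [0, 0, 0, -429/23]
R5 ← R5 + (17/207)·R3: [0, 0, 0, 319/23]
R5 ← R5 + (29/39)·R4: [0, 0, 0, 0]
4 nonzero rows, so rank(P) = 4.
P has 4 columns; by rank–nullity, nullity = 4 − 4 = 0.

0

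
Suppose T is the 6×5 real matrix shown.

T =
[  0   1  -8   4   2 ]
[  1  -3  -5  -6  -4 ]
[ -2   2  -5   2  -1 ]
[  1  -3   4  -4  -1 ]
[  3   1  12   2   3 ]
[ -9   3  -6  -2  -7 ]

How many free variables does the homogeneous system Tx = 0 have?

0

Row reduce to echelon form.
Swap R1 ↔ R2
R3 ← R3 + (2)·R1: [0, -4, -15, -10, -9]
R4 ← R4 − R1: [0, 0, 9, 2, 3]
R5 ← R5 − (3)·R1: [0, 10, 27, 20, 15]
R6 ← R6 + (9)·R1: [0, -24, -51, -56, -43]
R3 ← R3 + (4)·R2: [0, 0, -47, 6, -1]
R5 ← R5 − (10)·R2: [0, 0, 107, -20, -5]
R6 ← R6 + (24)·R2: [0, 0, -243, 40, 5]
R4 ← R4 + (9/47)·R3: [0, 0, 0, 148/47, 132/47]
R5 ← R5 + (107/47)·R3: [0, 0, 0, -298/47, -342/47]
R6 ← R6 − (243/47)·R3: [0, 0, 0, 422/47, 478/47]
R5 ← R5 + (149/74)·R4: [0, 0, 0, 0, -60/37]
R6 ← R6 − (211/74)·R4: [0, 0, 0, 0, 80/37]
R6 ← R6 + (4/3)·R5: [0, 0, 0, 0, 0]
5 nonzero rows, so rank(T) = 5.
T has 5 columns; by rank–nullity, nullity = 5 − 5 = 0.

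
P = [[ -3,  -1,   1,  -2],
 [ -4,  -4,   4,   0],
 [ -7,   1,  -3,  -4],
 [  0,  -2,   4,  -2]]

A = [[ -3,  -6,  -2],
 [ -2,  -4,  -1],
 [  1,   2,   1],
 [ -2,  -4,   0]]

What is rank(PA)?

First compute PA:
[[ 16,  32,   8],
 [ 24,  48,  16],
 [ 24,  48,  10],
 [ 12,  24,   6]]
Now row reduce the product.
R2 ← R2 − (3/2)·R1: [0, 0, 4]
R3 ← R3 − (3/2)·R1: [0, 0, -2]
R4 ← R4 − (3/4)·R1: [0, 0, 0]
R3 ← R3 + (1/2)·R2: [0, 0, 0]
2 nonzero rows, so rank(PA) = 2.

2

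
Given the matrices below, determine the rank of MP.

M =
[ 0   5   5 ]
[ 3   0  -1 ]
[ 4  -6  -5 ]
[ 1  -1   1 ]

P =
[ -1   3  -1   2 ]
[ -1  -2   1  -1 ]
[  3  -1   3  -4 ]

3

First compute MP:
[[ 10, -15,  20, -25],
 [ -6,  10,  -6,  10],
 [-13,  29, -25,  34],
 [  3,   4,   1,  -1]]
Now row reduce the product.
R2 ← R2 + (3/5)·R1: [0, 1, 6, -5]
R3 ← R3 + (13/10)·R1: [0, 19/2, 1, 3/2]
R4 ← R4 − (3/10)·R1: [0, 17/2, -5, 13/2]
R3 ← R3 − (19/2)·R2: [0, 0, -56, 49]
R4 ← R4 − (17/2)·R2: [0, 0, -56, 49]
R4 ← R4 − R3: [0, 0, 0, 0]
3 nonzero rows, so rank(MP) = 3.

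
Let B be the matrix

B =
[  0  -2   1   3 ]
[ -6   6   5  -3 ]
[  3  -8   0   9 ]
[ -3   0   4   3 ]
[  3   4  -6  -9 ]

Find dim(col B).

Row reduce to echelon form.
Swap R1 ↔ R2
R3 ← R3 + (1/2)·R1: [0, -5, 5/2, 15/2]
R4 ← R4 − (1/2)·R1: [0, -3, 3/2, 9/2]
R5 ← R5 + (1/2)·R1: [0, 7, -7/2, -21/2]
R3 ← R3 − (5/2)·R2: [0, 0, 0, 0]
R4 ← R4 − (3/2)·R2: [0, 0, 0, 0]
R5 ← R5 + (7/2)·R2: [0, 0, 0, 0]
Echelon form has 2 nonzero rows, so rank(B) = 2.
The column space has dimension equal to the rank: 2.

2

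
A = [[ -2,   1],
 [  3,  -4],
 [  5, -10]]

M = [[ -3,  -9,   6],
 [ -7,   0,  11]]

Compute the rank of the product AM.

First compute AM:
[[ -1,  18,  -1],
 [ 19, -27, -26],
 [ 55, -45, -80]]
Now row reduce the product.
R2 ← R2 + (19)·R1: [0, 315, -45]
R3 ← R3 + (55)·R1: [0, 945, -135]
R3 ← R3 − (3)·R2: [0, 0, 0]
2 nonzero rows, so rank(AM) = 2.

2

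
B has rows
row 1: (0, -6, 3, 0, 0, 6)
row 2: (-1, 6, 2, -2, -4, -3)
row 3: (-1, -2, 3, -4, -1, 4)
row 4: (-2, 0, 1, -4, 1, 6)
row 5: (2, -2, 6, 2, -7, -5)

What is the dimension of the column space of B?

4

Row reduce to echelon form.
Swap R1 ↔ R2
R3 ← R3 − R1: [0, -8, 1, -2, 3, 7]
R4 ← R4 − (2)·R1: [0, -12, -3, 0, 9, 12]
R5 ← R5 + (2)·R1: [0, 10, 10, -2, -15, -11]
R3 ← R3 − (4/3)·R2: [0, 0, -3, -2, 3, -1]
R4 ← R4 − (2)·R2: [0, 0, -9, 0, 9, 0]
R5 ← R5 + (5/3)·R2: [0, 0, 15, -2, -15, -1]
R4 ← R4 − (3)·R3: [0, 0, 0, 6, 0, 3]
R5 ← R5 + (5)·R3: [0, 0, 0, -12, 0, -6]
R5 ← R5 + (2)·R4: [0, 0, 0, 0, 0, 0]
Echelon form has 4 nonzero rows, so rank(B) = 4.
The column space has dimension equal to the rank: 4.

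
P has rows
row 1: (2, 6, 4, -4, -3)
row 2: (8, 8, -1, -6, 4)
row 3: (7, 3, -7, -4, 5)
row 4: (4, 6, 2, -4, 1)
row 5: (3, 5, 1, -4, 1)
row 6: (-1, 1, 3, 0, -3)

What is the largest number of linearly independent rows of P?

4

Row reduce to echelon form.
R2 ← R2 − (4)·R1: [0, -16, -17, 10, 16]
R3 ← R3 − (7/2)·R1: [0, -18, -21, 10, 31/2]
R4 ← R4 − (2)·R1: [0, -6, -6, 4, 7]
R5 ← R5 − (3/2)·R1: [0, -4, -5, 2, 11/2]
R6 ← R6 + (1/2)·R1: [0, 4, 5, -2, -9/2]
R3 ← R3 − (9/8)·R2: [0, 0, -15/8, -5/4, -5/2]
R4 ← R4 − (3/8)·R2: [0, 0, 3/8, 1/4, 1]
R5 ← R5 − (1/4)·R2: [0, 0, -3/4, -1/2, 3/2]
R6 ← R6 + (1/4)·R2: [0, 0, 3/4, 1/2, -1/2]
R4 ← R4 + (1/5)·R3: [0, 0, 0, 0, 1/2]
R5 ← R5 − (2/5)·R3: [0, 0, 0, 0, 5/2]
R6 ← R6 + (2/5)·R3: [0, 0, 0, 0, -3/2]
R5 ← R5 − (5)·R4: [0, 0, 0, 0, 0]
R6 ← R6 + (3)·R4: [0, 0, 0, 0, 0]
Echelon form has 4 nonzero rows, so rank(P) = 4.
The rank gives the maximum number of linearly independent rows: 4.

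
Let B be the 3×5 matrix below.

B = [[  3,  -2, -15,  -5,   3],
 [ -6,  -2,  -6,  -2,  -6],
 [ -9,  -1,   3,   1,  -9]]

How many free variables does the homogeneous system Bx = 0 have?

3

Row reduce to echelon form.
R2 ← R2 + (2)·R1: [0, -6, -36, -12, 0]
R3 ← R3 + (3)·R1: [0, -7, -42, -14, 0]
R3 ← R3 − (7/6)·R2: [0, 0, 0, 0, 0]
2 nonzero rows, so rank(B) = 2.
B has 5 columns; by rank–nullity, nullity = 5 − 2 = 3.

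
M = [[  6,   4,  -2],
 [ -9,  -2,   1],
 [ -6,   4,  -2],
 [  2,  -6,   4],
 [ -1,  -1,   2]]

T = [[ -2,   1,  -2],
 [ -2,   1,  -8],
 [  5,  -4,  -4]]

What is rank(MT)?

First compute MT:
[[-30,  18, -36],
 [ 27, -15,  30],
 [ -6,   6, -12],
 [ 28, -20,  28],
 [ 14, -10,   2]]
Now row reduce the product.
R2 ← R2 + (9/10)·R1: [0, 6/5, -12/5]
R3 ← R3 − (1/5)·R1: [0, 12/5, -24/5]
R4 ← R4 + (14/15)·R1: [0, -16/5, -28/5]
R5 ← R5 + (7/15)·R1: [0, -8/5, -74/5]
R3 ← R3 − (2)·R2: [0, 0, 0]
R4 ← R4 + (8/3)·R2: [0, 0, -12]
R5 ← R5 + (4/3)·R2: [0, 0, -18]
Swap R3 ↔ R4
R5 ← R5 − (3/2)·R3: [0, 0, 0]
3 nonzero rows, so rank(MT) = 3.

3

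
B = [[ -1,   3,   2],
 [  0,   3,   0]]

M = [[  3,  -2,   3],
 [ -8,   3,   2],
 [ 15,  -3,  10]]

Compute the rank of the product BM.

2

First compute BM:
[[  3,   5,  23],
 [-24,   9,   6]]
Now row reduce the product.
R2 ← R2 + (8)·R1: [0, 49, 190]
2 nonzero rows, so rank(BM) = 2.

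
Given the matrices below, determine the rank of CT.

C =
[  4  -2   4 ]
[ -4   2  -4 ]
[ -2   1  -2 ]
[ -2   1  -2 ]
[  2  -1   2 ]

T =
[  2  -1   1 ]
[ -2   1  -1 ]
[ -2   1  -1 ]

1

First compute CT:
[[  4,  -2,   2],
 [ -4,   2,  -2],
 [ -2,   1,  -1],
 [ -2,   1,  -1],
 [  2,  -1,   1]]
Now row reduce the product.
R2 ← R2 + R1: [0, 0, 0]
R3 ← R3 + (1/2)·R1: [0, 0, 0]
R4 ← R4 + (1/2)·R1: [0, 0, 0]
R5 ← R5 − (1/2)·R1: [0, 0, 0]
1 nonzero row, so rank(CT) = 1.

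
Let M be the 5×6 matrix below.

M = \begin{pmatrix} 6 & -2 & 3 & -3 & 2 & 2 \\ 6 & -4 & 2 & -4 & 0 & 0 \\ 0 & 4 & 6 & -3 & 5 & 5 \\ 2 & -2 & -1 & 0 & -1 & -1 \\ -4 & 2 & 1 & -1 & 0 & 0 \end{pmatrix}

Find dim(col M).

3

Row reduce to echelon form.
R2 ← R2 − R1: [0, -2, -1, -1, -2, -2]
R4 ← R4 − (1/3)·R1: [0, -4/3, -2, 1, -5/3, -5/3]
R5 ← R5 + (2/3)·R1: [0, 2/3, 3, -3, 4/3, 4/3]
R3 ← R3 + (2)·R2: [0, 0, 4, -5, 1, 1]
R4 ← R4 − (2/3)·R2: [0, 0, -4/3, 5/3, -1/3, -1/3]
R5 ← R5 + (1/3)·R2: [0, 0, 8/3, -10/3, 2/3, 2/3]
R4 ← R4 + (1/3)·R3: [0, 0, 0, 0, 0, 0]
R5 ← R5 − (2/3)·R3: [0, 0, 0, 0, 0, 0]
Echelon form has 3 nonzero rows, so rank(M) = 3.
The column space has dimension equal to the rank: 3.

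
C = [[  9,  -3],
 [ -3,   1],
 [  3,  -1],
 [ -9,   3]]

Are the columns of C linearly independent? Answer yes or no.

Row reduce C to echelon form.
R2 ← R2 + (1/3)·R1: [0, 0]
R3 ← R3 − (1/3)·R1: [0, 0]
R4 ← R4 + R1: [0, 0]
1 pivot among 2 columns.
Only 1 < 2 pivot columns, so the columns are linearly dependent.

no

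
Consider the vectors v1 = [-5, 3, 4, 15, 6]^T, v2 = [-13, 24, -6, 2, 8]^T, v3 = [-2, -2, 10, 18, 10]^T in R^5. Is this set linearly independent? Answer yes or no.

Form the matrix with these vectors as rows and row reduce.
R2 ← R2 − (13/5)·R1: [0, 81/5, -82/5, -37, -38/5]
R3 ← R3 − (2/5)·R1: [0, -16/5, 42/5, 12, 38/5]
R3 ← R3 + (16/81)·R2: [0, 0, 418/81, 380/81, 494/81]
3 nonzero rows, so the 3 vectors span a space of dimension 3.
Since 3 = 3, the vectors are linearly independent.

yes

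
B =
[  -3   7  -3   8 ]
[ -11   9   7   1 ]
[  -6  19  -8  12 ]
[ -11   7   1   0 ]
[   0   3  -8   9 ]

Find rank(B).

4

Row reduce to echelon form.
R2 ← R2 − (11/3)·R1: [0, -50/3, 18, -85/3]
R3 ← R3 − (2)·R1: [0, 5, -2, -4]
R4 ← R4 − (11/3)·R1: [0, -56/3, 12, -88/3]
R3 ← R3 + (3/10)·R2: [0, 0, 17/5, -25/2]
R4 ← R4 − (28/25)·R2: [0, 0, -204/25, 12/5]
R5 ← R5 + (9/50)·R2: [0, 0, -119/25, 39/10]
R4 ← R4 + (12/5)·R3: [0, 0, 0, -138/5]
R5 ← R5 + (7/5)·R3: [0, 0, 0, -68/5]
R5 ← R5 − (34/69)·R4: [0, 0, 0, 0]
Echelon form has 4 nonzero rows, so rank(B) = 4.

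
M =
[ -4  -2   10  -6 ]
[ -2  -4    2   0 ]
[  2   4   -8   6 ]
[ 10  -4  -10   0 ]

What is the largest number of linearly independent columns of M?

Row reduce to echelon form.
R2 ← R2 − (1/2)·R1: [0, -3, -3, 3]
R3 ← R3 + (1/2)·R1: [0, 3, -3, 3]
R4 ← R4 + (5/2)·R1: [0, -9, 15, -15]
R3 ← R3 + R2: [0, 0, -6, 6]
R4 ← R4 − (3)·R2: [0, 0, 24, -24]
R4 ← R4 + (4)·R3: [0, 0, 0, 0]
Echelon form has 3 nonzero rows, so rank(M) = 3.
The rank gives the maximum number of linearly independent columns: 3.

3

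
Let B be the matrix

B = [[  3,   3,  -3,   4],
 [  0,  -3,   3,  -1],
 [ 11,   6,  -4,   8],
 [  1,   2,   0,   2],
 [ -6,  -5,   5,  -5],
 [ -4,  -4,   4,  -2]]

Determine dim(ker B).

Row reduce to echelon form.
R3 ← R3 − (11/3)·R1: [0, -5, 7, -20/3]
R4 ← R4 − (1/3)·R1: [0, 1, 1, 2/3]
R5 ← R5 + (2)·R1: [0, 1, -1, 3]
R6 ← R6 + (4/3)·R1: [0, 0, 0, 10/3]
R3 ← R3 − (5/3)·R2: [0, 0, 2, -5]
R4 ← R4 + (1/3)·R2: [0, 0, 2, 1/3]
R5 ← R5 + (1/3)·R2: [0, 0, 0, 8/3]
R4 ← R4 − R3: [0, 0, 0, 16/3]
R5 ← R5 − (1/2)·R4: [0, 0, 0, 0]
R6 ← R6 − (5/8)·R4: [0, 0, 0, 0]
4 nonzero rows, so rank(B) = 4.
B has 4 columns; by rank–nullity, nullity = 4 − 4 = 0.

0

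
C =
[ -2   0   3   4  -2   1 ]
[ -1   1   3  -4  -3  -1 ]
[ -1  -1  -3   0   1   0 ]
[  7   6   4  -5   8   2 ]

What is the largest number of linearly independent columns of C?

4

Row reduce to echelon form.
R2 ← R2 − (1/2)·R1: [0, 1, 3/2, -6, -2, -3/2]
R3 ← R3 − (1/2)·R1: [0, -1, -9/2, -2, 2, -1/2]
R4 ← R4 + (7/2)·R1: [0, 6, 29/2, 9, 1, 11/2]
R3 ← R3 + R2: [0, 0, -3, -8, 0, -2]
R4 ← R4 − (6)·R2: [0, 0, 11/2, 45, 13, 29/2]
R4 ← R4 + (11/6)·R3: [0, 0, 0, 91/3, 13, 65/6]
Echelon form has 4 nonzero rows, so rank(C) = 4.
The rank gives the maximum number of linearly independent columns: 4.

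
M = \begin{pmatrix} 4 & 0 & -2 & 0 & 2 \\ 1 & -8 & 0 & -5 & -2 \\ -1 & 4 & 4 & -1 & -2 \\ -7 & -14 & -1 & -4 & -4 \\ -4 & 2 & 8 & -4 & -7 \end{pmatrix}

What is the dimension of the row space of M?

5

Row reduce to echelon form.
R2 ← R2 − (1/4)·R1: [0, -8, 1/2, -5, -5/2]
R3 ← R3 + (1/4)·R1: [0, 4, 7/2, -1, -3/2]
R4 ← R4 + (7/4)·R1: [0, -14, -9/2, -4, -1/2]
R5 ← R5 + R1: [0, 2, 6, -4, -5]
R3 ← R3 + (1/2)·R2: [0, 0, 15/4, -7/2, -11/4]
R4 ← R4 − (7/4)·R2: [0, 0, -43/8, 19/4, 31/8]
R5 ← R5 + (1/4)·R2: [0, 0, 49/8, -21/4, -45/8]
R4 ← R4 + (43/30)·R3: [0, 0, 0, -4/15, -1/15]
R5 ← R5 − (49/30)·R3: [0, 0, 0, 7/15, -17/15]
R5 ← R5 + (7/4)·R4: [0, 0, 0, 0, -5/4]
Echelon form has 5 nonzero rows, so rank(M) = 5.
The row space has dimension equal to the rank: 5.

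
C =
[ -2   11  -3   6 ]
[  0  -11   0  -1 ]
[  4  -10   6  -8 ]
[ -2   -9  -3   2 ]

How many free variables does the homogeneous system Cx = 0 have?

Row reduce to echelon form.
R3 ← R3 + (2)·R1: [0, 12, 0, 4]
R4 ← R4 − R1: [0, -20, 0, -4]
R3 ← R3 + (12/11)·R2: [0, 0, 0, 32/11]
R4 ← R4 − (20/11)·R2: [0, 0, 0, -24/11]
R4 ← R4 + (3/4)·R3: [0, 0, 0, 0]
3 nonzero rows, so rank(C) = 3.
C has 4 columns; by rank–nullity, nullity = 4 − 3 = 1.

1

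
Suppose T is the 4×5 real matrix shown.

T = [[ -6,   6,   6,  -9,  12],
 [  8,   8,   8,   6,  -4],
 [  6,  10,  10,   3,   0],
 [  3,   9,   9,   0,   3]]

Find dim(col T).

Row reduce to echelon form.
R2 ← R2 + (4/3)·R1: [0, 16, 16, -6, 12]
R3 ← R3 + R1: [0, 16, 16, -6, 12]
R4 ← R4 + (1/2)·R1: [0, 12, 12, -9/2, 9]
R3 ← R3 − R2: [0, 0, 0, 0, 0]
R4 ← R4 − (3/4)·R2: [0, 0, 0, 0, 0]
Echelon form has 2 nonzero rows, so rank(T) = 2.
The column space has dimension equal to the rank: 2.

2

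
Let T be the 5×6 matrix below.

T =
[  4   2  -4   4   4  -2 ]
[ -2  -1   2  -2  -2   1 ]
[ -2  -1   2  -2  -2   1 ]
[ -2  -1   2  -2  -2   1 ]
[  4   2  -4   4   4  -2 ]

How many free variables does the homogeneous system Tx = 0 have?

5

Row reduce to echelon form.
R2 ← R2 + (1/2)·R1: [0, 0, 0, 0, 0, 0]
R3 ← R3 + (1/2)·R1: [0, 0, 0, 0, 0, 0]
R4 ← R4 + (1/2)·R1: [0, 0, 0, 0, 0, 0]
R5 ← R5 − R1: [0, 0, 0, 0, 0, 0]
1 nonzero row, so rank(T) = 1.
T has 6 columns; by rank–nullity, nullity = 6 − 1 = 5.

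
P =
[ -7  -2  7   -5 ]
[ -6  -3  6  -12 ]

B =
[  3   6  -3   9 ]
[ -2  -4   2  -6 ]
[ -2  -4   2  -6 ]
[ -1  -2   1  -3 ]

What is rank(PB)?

First compute PB:
[[-26, -52,  26, -78],
 [-12, -24,  12, -36]]
Now row reduce the product.
R2 ← R2 − (6/13)·R1: [0, 0, 0, 0]
1 nonzero row, so rank(PB) = 1.

1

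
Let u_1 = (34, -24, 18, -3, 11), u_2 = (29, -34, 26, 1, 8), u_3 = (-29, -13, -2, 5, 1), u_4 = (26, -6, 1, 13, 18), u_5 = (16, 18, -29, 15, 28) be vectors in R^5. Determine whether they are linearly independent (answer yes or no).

yes

Form the matrix with these vectors as rows and row reduce.
R2 ← R2 − (29/34)·R1: [0, -230/17, 181/17, 121/34, -47/34]
R3 ← R3 + (29/34)·R1: [0, -569/17, 227/17, 83/34, 353/34]
R4 ← R4 − (13/17)·R1: [0, 210/17, -217/17, 260/17, 163/17]
R5 ← R5 − (8/17)·R1: [0, 498/17, -637/17, 279/17, 388/17]
R3 ← R3 − (569/230)·R2: [0, 0, -2987/230, -2927/460, 6349/460]
R4 ← R4 + (21/23)·R2: [0, 0, -70/23, 853/46, 383/46]
R5 ← R5 + (249/115)·R2: [0, 0, -1658/115, 5547/230, 4561/230]
R4 ← R4 − (700/2987)·R3: [0, 0, 0, 119687/5974, 30417/5974]
R5 ← R5 − (3316/2987)·R3: [0, 0, 0, 186277/5974, 26931/5974]
R5 ← R5 − (186277/119687)·R4: [0, 0, 0, 0, -408888/119687]
5 nonzero rows, so the 5 vectors span a space of dimension 5.
Since 5 = 5, the vectors are linearly independent.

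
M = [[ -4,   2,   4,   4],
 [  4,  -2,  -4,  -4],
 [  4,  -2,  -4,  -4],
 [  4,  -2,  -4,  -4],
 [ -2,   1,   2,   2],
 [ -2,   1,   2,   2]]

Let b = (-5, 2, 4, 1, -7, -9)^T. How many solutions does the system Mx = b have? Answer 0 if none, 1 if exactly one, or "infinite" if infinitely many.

0

Row reduce the augmented matrix [M | b].
R2 ← R2 + R1: [0, 0, 0, 0, -3]
R3 ← R3 + R1: [0, 0, 0, 0, -1]
R4 ← R4 + R1: [0, 0, 0, 0, -4]
R5 ← R5 − (1/2)·R1: [0, 0, 0, 0, -9/2]
R6 ← R6 − (1/2)·R1: [0, 0, 0, 0, -13/2]
R3 ← R3 − (1/3)·R2: [0, 0, 0, 0, 0]
R4 ← R4 − (4/3)·R2: [0, 0, 0, 0, 0]
R5 ← R5 − (3/2)·R2: [0, 0, 0, 0, 0]
R6 ← R6 − (13/6)·R2: [0, 0, 0, 0, 0]
The echelon form has 2 nonzero rows; the last pivot sits in the augmented column, so rank(M) = 1 but rank([M|b]) = 2.
Since the ranks differ, the system is inconsistent.
It has no solutions.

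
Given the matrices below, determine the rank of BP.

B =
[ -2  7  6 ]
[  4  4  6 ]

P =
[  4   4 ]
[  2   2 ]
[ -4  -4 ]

First compute BP:
[[-18, -18],
 [  0,   0]]
Now row reduce the product.
1 nonzero row, so rank(BP) = 1.

1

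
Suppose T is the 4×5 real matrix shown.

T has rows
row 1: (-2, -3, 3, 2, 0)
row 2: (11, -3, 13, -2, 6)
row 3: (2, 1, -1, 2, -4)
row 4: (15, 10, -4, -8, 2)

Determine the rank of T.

Row reduce to echelon form.
R2 ← R2 + (11/2)·R1: [0, -39/2, 59/2, 9, 6]
R3 ← R3 + R1: [0, -2, 2, 4, -4]
R4 ← R4 + (15/2)·R1: [0, -25/2, 37/2, 7, 2]
R3 ← R3 − (4/39)·R2: [0, 0, -40/39, 40/13, -60/13]
R4 ← R4 − (25/39)·R2: [0, 0, -16/39, 16/13, -24/13]
R4 ← R4 − (2/5)·R3: [0, 0, 0, 0, 0]
Echelon form has 3 nonzero rows, so rank(T) = 3.

3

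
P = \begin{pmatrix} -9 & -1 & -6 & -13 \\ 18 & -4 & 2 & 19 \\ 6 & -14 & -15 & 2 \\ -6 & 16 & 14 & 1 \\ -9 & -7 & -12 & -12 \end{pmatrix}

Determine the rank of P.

Row reduce to echelon form.
R2 ← R2 + (2)·R1: [0, -6, -10, -7]
R3 ← R3 + (2/3)·R1: [0, -44/3, -19, -20/3]
R4 ← R4 − (2/3)·R1: [0, 50/3, 18, 29/3]
R5 ← R5 − R1: [0, -6, -6, 1]
R3 ← R3 − (22/9)·R2: [0, 0, 49/9, 94/9]
R4 ← R4 + (25/9)·R2: [0, 0, -88/9, -88/9]
R5 ← R5 − R2: [0, 0, 4, 8]
R4 ← R4 + (88/49)·R3: [0, 0, 0, 440/49]
R5 ← R5 − (36/49)·R3: [0, 0, 0, 16/49]
R5 ← R5 − (2/55)·R4: [0, 0, 0, 0]
Echelon form has 4 nonzero rows, so rank(P) = 4.

4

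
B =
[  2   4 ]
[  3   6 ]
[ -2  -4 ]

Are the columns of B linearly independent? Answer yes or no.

Row reduce B to echelon form.
R2 ← R2 − (3/2)·R1: [0, 0]
R3 ← R3 + R1: [0, 0]
1 pivot among 2 columns.
Only 1 < 2 pivot columns, so the columns are linearly dependent.

no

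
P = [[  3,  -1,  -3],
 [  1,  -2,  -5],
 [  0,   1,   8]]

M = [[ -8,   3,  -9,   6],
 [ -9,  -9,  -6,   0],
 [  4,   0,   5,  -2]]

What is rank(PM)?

First compute PM:
[[-27,  18, -36,  24],
 [-10,  21, -22,  16],
 [ 23,  -9,  34, -16]]
Now row reduce the product.
R2 ← R2 − (10/27)·R1: [0, 43/3, -26/3, 64/9]
R3 ← R3 + (23/27)·R1: [0, 19/3, 10/3, 40/9]
R3 ← R3 − (19/43)·R2: [0, 0, 308/43, 56/43]
3 nonzero rows, so rank(PM) = 3.

3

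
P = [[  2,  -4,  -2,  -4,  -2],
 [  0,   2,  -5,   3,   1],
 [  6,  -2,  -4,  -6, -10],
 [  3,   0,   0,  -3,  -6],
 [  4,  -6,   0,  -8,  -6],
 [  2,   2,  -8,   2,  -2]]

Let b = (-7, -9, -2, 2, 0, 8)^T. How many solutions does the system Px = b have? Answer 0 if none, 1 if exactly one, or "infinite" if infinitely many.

0

Row reduce the augmented matrix [P | b].
R3 ← R3 − (3)·R1: [0, 10, 2, 6, -4, 19]
R4 ← R4 − (3/2)·R1: [0, 6, 3, 3, -3, 25/2]
R5 ← R5 − (2)·R1: [0, 2, 4, 0, -2, 14]
R6 ← R6 − R1: [0, 6, -6, 6, 0, 15]
R3 ← R3 − (5)·R2: [0, 0, 27, -9, -9, 64]
R4 ← R4 − (3)·R2: [0, 0, 18, -6, -6, 79/2]
R5 ← R5 − R2: [0, 0, 9, -3, -3, 23]
R6 ← R6 − (3)·R2: [0, 0, 9, -3, -3, 42]
R4 ← R4 − (2/3)·R3: [0, 0, 0, 0, 0, -19/6]
R5 ← R5 − (1/3)·R3: [0, 0, 0, 0, 0, 5/3]
R6 ← R6 − (1/3)·R3: [0, 0, 0, 0, 0, 62/3]
R5 ← R5 + (10/19)·R4: [0, 0, 0, 0, 0, 0]
R6 ← R6 + (124/19)·R4: [0, 0, 0, 0, 0, 0]
The echelon form has 4 nonzero rows; the last pivot sits in the augmented column, so rank(P) = 3 but rank([P|b]) = 4.
Since the ranks differ, the system is inconsistent.
It has no solutions.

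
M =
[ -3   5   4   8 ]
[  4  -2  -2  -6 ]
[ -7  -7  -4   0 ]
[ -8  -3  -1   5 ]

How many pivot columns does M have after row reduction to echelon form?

2

Row reduce to echelon form.
R2 ← R2 + (4/3)·R1: [0, 14/3, 10/3, 14/3]
R3 ← R3 − (7/3)·R1: [0, -56/3, -40/3, -56/3]
R4 ← R4 − (8/3)·R1: [0, -49/3, -35/3, -49/3]
R3 ← R3 + (4)·R2: [0, 0, 0, 0]
R4 ← R4 + (7/2)·R2: [0, 0, 0, 0]
Echelon form has 2 nonzero rows, so rank(M) = 2.
Each nonzero row contributes one pivot column: 2 pivot columns.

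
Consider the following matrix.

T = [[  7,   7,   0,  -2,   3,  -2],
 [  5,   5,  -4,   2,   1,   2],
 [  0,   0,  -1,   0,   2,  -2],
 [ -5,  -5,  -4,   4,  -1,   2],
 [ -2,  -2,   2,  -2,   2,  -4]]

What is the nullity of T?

Row reduce to echelon form.
R2 ← R2 − (5/7)·R1: [0, 0, -4, 24/7, -8/7, 24/7]
R4 ← R4 + (5/7)·R1: [0, 0, -4, 18/7, 8/7, 4/7]
R5 ← R5 + (2/7)·R1: [0, 0, 2, -18/7, 20/7, -32/7]
R3 ← R3 − (1/4)·R2: [0, 0, 0, -6/7, 16/7, -20/7]
R4 ← R4 − R2: [0, 0, 0, -6/7, 16/7, -20/7]
R5 ← R5 + (1/2)·R2: [0, 0, 0, -6/7, 16/7, -20/7]
R4 ← R4 − R3: [0, 0, 0, 0, 0, 0]
R5 ← R5 − R3: [0, 0, 0, 0, 0, 0]
3 nonzero rows, so rank(T) = 3.
T has 6 columns; by rank–nullity, nullity = 6 − 3 = 3.

3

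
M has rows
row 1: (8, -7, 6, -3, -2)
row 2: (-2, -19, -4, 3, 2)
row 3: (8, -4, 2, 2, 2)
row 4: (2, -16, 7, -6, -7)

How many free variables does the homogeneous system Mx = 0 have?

Row reduce to echelon form.
R2 ← R2 + (1/4)·R1: [0, -83/4, -5/2, 9/4, 3/2]
R3 ← R3 − R1: [0, 3, -4, 5, 4]
R4 ← R4 − (1/4)·R1: [0, -57/4, 11/2, -21/4, -13/2]
R3 ← R3 + (12/83)·R2: [0, 0, -362/83, 442/83, 350/83]
R4 ← R4 − (57/83)·R2: [0, 0, 599/83, -564/83, -625/83]
R4 ← R4 + (599/362)·R3: [0, 0, 0, 365/181, -100/181]
4 nonzero rows, so rank(M) = 4.
M has 5 columns; by rank–nullity, nullity = 5 − 4 = 1.

1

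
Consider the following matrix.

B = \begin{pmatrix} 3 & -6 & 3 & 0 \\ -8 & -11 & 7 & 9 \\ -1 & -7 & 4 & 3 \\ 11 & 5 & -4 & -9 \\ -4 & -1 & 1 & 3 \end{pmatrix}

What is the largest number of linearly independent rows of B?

2

Row reduce to echelon form.
R2 ← R2 + (8/3)·R1: [0, -27, 15, 9]
R3 ← R3 + (1/3)·R1: [0, -9, 5, 3]
R4 ← R4 − (11/3)·R1: [0, 27, -15, -9]
R5 ← R5 + (4/3)·R1: [0, -9, 5, 3]
R3 ← R3 − (1/3)·R2: [0, 0, 0, 0]
R4 ← R4 + R2: [0, 0, 0, 0]
R5 ← R5 − (1/3)·R2: [0, 0, 0, 0]
Echelon form has 2 nonzero rows, so rank(B) = 2.
The rank gives the maximum number of linearly independent rows: 2.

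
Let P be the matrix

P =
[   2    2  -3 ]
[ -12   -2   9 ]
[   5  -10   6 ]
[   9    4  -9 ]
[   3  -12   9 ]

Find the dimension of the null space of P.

Row reduce to echelon form.
R2 ← R2 + (6)·R1: [0, 10, -9]
R3 ← R3 − (5/2)·R1: [0, -15, 27/2]
R4 ← R4 − (9/2)·R1: [0, -5, 9/2]
R5 ← R5 − (3/2)·R1: [0, -15, 27/2]
R3 ← R3 + (3/2)·R2: [0, 0, 0]
R4 ← R4 + (1/2)·R2: [0, 0, 0]
R5 ← R5 + (3/2)·R2: [0, 0, 0]
2 nonzero rows, so rank(P) = 2.
P has 3 columns; by rank–nullity, nullity = 3 − 2 = 1.

1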